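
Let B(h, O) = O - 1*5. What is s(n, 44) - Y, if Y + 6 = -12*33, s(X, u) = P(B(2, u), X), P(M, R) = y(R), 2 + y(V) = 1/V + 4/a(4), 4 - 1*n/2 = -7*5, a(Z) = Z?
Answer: 31279/78 ≈ 401.01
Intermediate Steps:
B(h, O) = -5 + O (B(h, O) = O - 5 = -5 + O)
n = 78 (n = 8 - (-14)*5 = 8 - 2*(-35) = 8 + 70 = 78)
y(V) = -1 + 1/V (y(V) = -2 + (1/V + 4/4) = -2 + (1/V + 4*(¼)) = -2 + (1/V + 1) = -2 + (1 + 1/V) = -1 + 1/V)
P(M, R) = (1 - R)/R
s(X, u) = (1 - X)/X
Y = -402 (Y = -6 - 12*33 = -6 - 396 = -402)
s(n, 44) - Y = (1 - 1*78)/78 - 1*(-402) = (1 - 78)/78 + 402 = (1/78)*(-77) + 402 = -77/78 + 402 = 31279/78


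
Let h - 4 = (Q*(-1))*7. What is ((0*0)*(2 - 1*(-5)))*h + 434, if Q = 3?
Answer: 434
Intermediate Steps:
h = -17 (h = 4 + (3*(-1))*7 = 4 - 3*7 = 4 - 21 = -17)
((0*0)*(2 - 1*(-5)))*h + 434 = ((0*0)*(2 - 1*(-5)))*(-17) + 434 = (0*(2 + 5))*(-17) + 434 = (0*7)*(-17) + 434 = 0*(-17) + 434 = 0 + 434 = 434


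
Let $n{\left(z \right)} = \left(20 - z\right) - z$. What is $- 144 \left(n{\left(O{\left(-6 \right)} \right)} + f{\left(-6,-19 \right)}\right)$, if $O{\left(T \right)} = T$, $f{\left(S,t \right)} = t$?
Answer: $-1872$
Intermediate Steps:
$n{\left(z \right)} = 20 - 2 z$
$- 144 \left(n{\left(O{\left(-6 \right)} \right)} + f{\left(-6,-19 \right)}\right) = - 144 \left(\left(20 - -12\right) - 19\right) = - 144 \left(\left(20 + 12\right) - 19\right) = - 144 \left(32 - 19\right) = \left(-144\right) 13 = -1872$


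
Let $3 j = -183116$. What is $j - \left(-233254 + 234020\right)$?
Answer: $- \frac{185414}{3} \approx -61805.0$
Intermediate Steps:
$j = - \frac{183116}{3}$ ($j = \frac{1}{3} \left(-183116\right) = - \frac{183116}{3} \approx -61039.0$)
$j - \left(-233254 + 234020\right) = - \frac{183116}{3} - \left(-233254 + 234020\right) = - \frac{183116}{3} - 766 = - \frac{185414}{3}$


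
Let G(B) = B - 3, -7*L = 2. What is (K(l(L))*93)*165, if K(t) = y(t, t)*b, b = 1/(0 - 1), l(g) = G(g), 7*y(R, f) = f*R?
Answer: -8117505/343 ≈ -23666.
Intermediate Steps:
L = -2/7 (L = -⅐*2 = -2/7 ≈ -0.28571)
y(R, f) = R*f/7 (y(R, f) = (f*R)/7 = (R*f)/7 = R*f/7)
G(B) = -3 + B
l(g) = -3 + g
b = -1 (b = 1/(-1) = -1)
K(t) = -t²/7 (K(t) = (t*t/7)*(-1) = (t²/7)*(-1) = -t²/7)
(K(l(L))*93)*165 = (-(-3 - 2/7)²/7*93)*165 = (-(-23/7)²/7*93)*165 = (-⅐*529/49*93)*165 = -529/343*93*165 = -49197/343*165 = -8117505/343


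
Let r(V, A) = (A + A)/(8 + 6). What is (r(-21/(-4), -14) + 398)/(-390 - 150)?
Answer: -11/15 ≈ -0.73333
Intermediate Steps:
r(V, A) = A/7 (r(V, A) = (2*A)/14 = (2*A)*(1/14) = A/7)
(r(-21/(-4), -14) + 398)/(-390 - 150) = ((1/7)*(-14) + 398)/(-390 - 150) = (-2 + 398)/(-540) = 396*(-1/540) = -11/15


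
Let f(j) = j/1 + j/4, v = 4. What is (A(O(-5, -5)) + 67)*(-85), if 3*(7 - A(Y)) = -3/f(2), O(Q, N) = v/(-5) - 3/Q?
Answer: -6324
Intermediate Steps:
f(j) = 5*j/4 (f(j) = j*1 + j*(1/4) = j + j/4 = 5*j/4)
O(Q, N) = -4/5 - 3/Q (O(Q, N) = 4/(-5) - 3/Q = 4*(-1/5) - 3/Q = -4/5 - 3/Q)
A(Y) = 37/5 (A(Y) = 7 - (-1)/((5/4)*2) = 7 - (-1)/5/2 = 7 - (-1)*2/5 = 7 - 1/3*(-6/5) = 7 + 2/5 = 37/5)
(A(O(-5, -5)) + 67)*(-85) = (37/5 + 67)*(-85) = (372/5)*(-85) = -6324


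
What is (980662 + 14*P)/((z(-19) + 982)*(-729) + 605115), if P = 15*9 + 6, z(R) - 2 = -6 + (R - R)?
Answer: -982636/107847 ≈ -9.1114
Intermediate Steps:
z(R) = -4 (z(R) = 2 + (-6 + (R - R)) = 2 + (-6 + 0) = 2 - 6 = -4)
P = 141 (P = 135 + 6 = 141)
(980662 + 14*P)/((z(-19) + 982)*(-729) + 605115) = (980662 + 14*141)/((-4 + 982)*(-729) + 605115) = (980662 + 1974)/(978*(-729) + 605115) = 982636/(-712962 + 605115) = 982636/(-107847) = 982636*(-1/107847) = -982636/107847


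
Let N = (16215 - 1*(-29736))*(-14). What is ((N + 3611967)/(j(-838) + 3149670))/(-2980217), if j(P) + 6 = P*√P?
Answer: -1168782435324/3695831099389475107 - 1243865607*I*√838/14783324397557900428 ≈ -3.1624e-7 - 2.4357e-9*I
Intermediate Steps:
j(P) = -6 + P^(3/2) (j(P) = -6 + P*√P = -6 + P^(3/2))
N = -643314 (N = (16215 + 29736)*(-14) = 45951*(-14) = -643314)
((N + 3611967)/(j(-838) + 3149670))/(-2980217) = ((-643314 + 3611967)/((-6 + (-838)^(3/2)) + 3149670))/(-2980217) = (2968653/((-6 - 838*I*√838) + 3149670))*(-1/2980217) = (2968653/(3149664 - 838*I*√838))*(-1/2980217) = -2968653/(2980217*(3149664 - 838*I*√838))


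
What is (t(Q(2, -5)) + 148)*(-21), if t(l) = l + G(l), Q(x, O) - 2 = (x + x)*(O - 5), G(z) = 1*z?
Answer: -1512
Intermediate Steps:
G(z) = z
Q(x, O) = 2 + 2*x*(-5 + O) (Q(x, O) = 2 + (x + x)*(O - 5) = 2 + (2*x)*(-5 + O) = 2 + 2*x*(-5 + O))
t(l) = 2*l (t(l) = l + l = 2*l)
(t(Q(2, -5)) + 148)*(-21) = (2*(2 - 10*2 + 2*(-5)*2) + 148)*(-21) = (2*(2 - 20 - 20) + 148)*(-21) = (2*(-38) + 148)*(-21) = (-76 + 148)*(-21) = 72*(-21) = -1512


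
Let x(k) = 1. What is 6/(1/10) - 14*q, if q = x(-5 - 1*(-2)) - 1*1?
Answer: 60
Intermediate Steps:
q = 0 (q = 1 - 1*1 = 1 - 1 = 0)
6/(1/10) - 14*q = 6/(1/10) - 14*0 = 6/(⅒) + 0 = 6*10 + 0 = 60 + 0 = 60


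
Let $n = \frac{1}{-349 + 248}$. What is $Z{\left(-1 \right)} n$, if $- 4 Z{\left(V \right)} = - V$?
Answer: $\frac{1}{404} \approx 0.0024752$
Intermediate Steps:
$Z{\left(V \right)} = \frac{V}{4}$ ($Z{\left(V \right)} = - \frac{\left(-1\right) V}{4} = \frac{V}{4}$)
$n = - \frac{1}{101}$ ($n = \frac{1}{-101} = - \frac{1}{101} \approx -0.009901$)
$Z{\left(-1 \right)} n = \frac{1}{4} \left(-1\right) \left(- \frac{1}{101}\right) = \left(- \frac{1}{4}\right) \left(- \frac{1}{101}\right) = \frac{1}{404}$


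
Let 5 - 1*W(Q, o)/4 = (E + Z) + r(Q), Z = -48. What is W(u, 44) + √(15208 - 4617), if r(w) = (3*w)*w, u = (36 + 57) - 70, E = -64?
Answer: -5880 + √10591 ≈ -5777.1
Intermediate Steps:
u = 23 (u = 93 - 70 = 23)
r(w) = 3*w²
W(Q, o) = 468 - 12*Q² (W(Q, o) = 20 - 4*((-64 - 48) + 3*Q²) = 20 - 4*(-112 + 3*Q²) = 20 + (448 - 12*Q²) = 468 - 12*Q²)
W(u, 44) + √(15208 - 4617) = (468 - 12*23²) + √(15208 - 4617) = (468 - 12*529) + √10591 = (468 - 6348) + √10591 = -5880 + √10591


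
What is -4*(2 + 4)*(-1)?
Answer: 24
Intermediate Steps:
-4*(2 + 4)*(-1) = -24*(-1) = -4*(-6) = 24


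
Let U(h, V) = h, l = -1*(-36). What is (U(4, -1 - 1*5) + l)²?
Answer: 1600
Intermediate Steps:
l = 36
(U(4, -1 - 1*5) + l)² = (4 + 36)² = 40² = 1600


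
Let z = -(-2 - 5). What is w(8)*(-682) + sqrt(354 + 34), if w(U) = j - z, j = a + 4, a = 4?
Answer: -682 + 2*sqrt(97) ≈ -662.30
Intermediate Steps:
j = 8 (j = 4 + 4 = 8)
z = 7 (z = -1*(-7) = 7)
w(U) = 1 (w(U) = 8 - 1*7 = 8 - 7 = 1)
w(8)*(-682) + sqrt(354 + 34) = 1*(-682) + sqrt(354 + 34) = -682 + sqrt(388) = -682 + 2*sqrt(97)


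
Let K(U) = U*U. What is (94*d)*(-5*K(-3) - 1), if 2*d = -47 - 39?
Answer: 185932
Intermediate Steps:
d = -43 (d = (-47 - 39)/2 = (½)*(-86) = -43)
K(U) = U²
(94*d)*(-5*K(-3) - 1) = (94*(-43))*(-5*(-3)² - 1) = -4042*(-5*9 - 1) = -4042*(-45 - 1) = -4042*(-46) = 185932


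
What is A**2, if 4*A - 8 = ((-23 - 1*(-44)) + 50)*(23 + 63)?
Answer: 9345249/4 ≈ 2.3363e+6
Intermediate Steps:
A = 3057/2 (A = 2 + (((-23 - 1*(-44)) + 50)*(23 + 63))/4 = 2 + (((-23 + 44) + 50)*86)/4 = 2 + ((21 + 50)*86)/4 = 2 + (71*86)/4 = 2 + (1/4)*6106 = 2 + 3053/2 = 3057/2 ≈ 1528.5)
A**2 = (3057/2)**2 = 9345249/4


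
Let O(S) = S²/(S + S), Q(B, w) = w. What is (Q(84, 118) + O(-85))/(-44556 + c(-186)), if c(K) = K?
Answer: -151/89484 ≈ -0.0016875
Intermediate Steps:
O(S) = S/2 (O(S) = S²/((2*S)) = (1/(2*S))*S² = S/2)
(Q(84, 118) + O(-85))/(-44556 + c(-186)) = (118 + (½)*(-85))/(-44556 - 186) = (118 - 85/2)/(-44742) = (151/2)*(-1/44742) = -151/89484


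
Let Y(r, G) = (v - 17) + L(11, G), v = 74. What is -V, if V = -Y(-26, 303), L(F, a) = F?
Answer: 68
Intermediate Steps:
Y(r, G) = 68 (Y(r, G) = (74 - 17) + 11 = 57 + 11 = 68)
V = -68 (V = -1*68 = -68)
-V = -1*(-68) = 68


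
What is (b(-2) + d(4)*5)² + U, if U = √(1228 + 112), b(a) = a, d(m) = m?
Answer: 324 + 2*√335 ≈ 360.61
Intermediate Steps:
U = 2*√335 (U = √1340 = 2*√335 ≈ 36.606)
(b(-2) + d(4)*5)² + U = (-2 + 4*5)² + 2*√335 = (-2 + 20)² + 2*√335 = 18² + 2*√335 = 324 + 2*√335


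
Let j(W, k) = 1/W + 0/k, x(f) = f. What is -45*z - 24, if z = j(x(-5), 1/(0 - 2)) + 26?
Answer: -1185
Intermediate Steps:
j(W, k) = 1/W (j(W, k) = 1/W + 0 = 1/W)
z = 129/5 (z = 1/(-5) + 26 = -⅕ + 26 = 129/5 ≈ 25.800)
-45*z - 24 = -45*129/5 - 24 = -1161 - 24 = -1185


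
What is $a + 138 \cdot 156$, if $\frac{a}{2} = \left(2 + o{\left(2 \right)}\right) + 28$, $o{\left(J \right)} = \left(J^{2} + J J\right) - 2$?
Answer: $21600$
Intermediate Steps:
$o{\left(J \right)} = -2 + 2 J^{2}$ ($o{\left(J \right)} = \left(J^{2} + J^{2}\right) - 2 = 2 J^{2} - 2 = -2 + 2 J^{2}$)
$a = 72$ ($a = 2 \left(\left(2 - \left(2 - 2 \cdot 2^{2}\right)\right) + 28\right) = 2 \left(\left(2 + \left(-2 + 2 \cdot 4\right)\right) + 28\right) = 2 \left(\left(2 + \left(-2 + 8\right)\right) + 28\right) = 2 \left(\left(2 + 6\right) + 28\right) = 2 \left(8 + 28\right) = 2 \cdot 36 = 72$)
$a + 138 \cdot 156 = 72 + 138 \cdot 156 = 72 + 21528 = 21600$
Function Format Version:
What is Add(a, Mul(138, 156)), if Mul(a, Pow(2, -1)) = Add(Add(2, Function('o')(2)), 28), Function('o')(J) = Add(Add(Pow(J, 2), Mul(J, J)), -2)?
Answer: 21600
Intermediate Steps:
Function('o')(J) = Add(-2, Mul(2, Pow(J, 2))) (Function('o')(J) = Add(Add(Pow(J, 2), Pow(J, 2)), -2) = Add(Mul(2, Pow(J, 2)), -2) = Add(-2, Mul(2, Pow(J, 2))))
a = 72 (a = Mul(2, Add(Add(2, Add(-2, Mul(2, Pow(2, 2)))), 28)) = Mul(2, Add(Add(2, Add(-2, Mul(2, 4))), 28)) = Mul(2, Add(Add(2, Add(-2, 8)), 28)) = Mul(2, Add(Add(2, 6), 28)) = Mul(2, Add(8, 28)) = Mul(2, 36) = 72)
Add(a, Mul(138, 156)) = Add(72, Mul(138, 156)) = Add(72, 21528) = 21600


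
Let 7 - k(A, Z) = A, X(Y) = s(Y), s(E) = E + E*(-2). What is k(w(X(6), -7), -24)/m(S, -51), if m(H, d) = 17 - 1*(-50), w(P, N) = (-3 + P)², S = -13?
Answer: -74/67 ≈ -1.1045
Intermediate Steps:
s(E) = -E (s(E) = E - 2*E = -E)
X(Y) = -Y
k(A, Z) = 7 - A
m(H, d) = 67 (m(H, d) = 17 + 50 = 67)
k(w(X(6), -7), -24)/m(S, -51) = (7 - (-3 - 1*6)²)/67 = (7 - (-3 - 6)²)*(1/67) = (7 - 1*(-9)²)*(1/67) = (7 - 1*81)*(1/67) = (7 - 81)*(1/67) = -74*1/67 = -74/67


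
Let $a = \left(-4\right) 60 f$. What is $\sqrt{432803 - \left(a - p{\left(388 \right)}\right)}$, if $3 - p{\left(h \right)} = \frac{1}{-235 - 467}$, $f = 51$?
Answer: $\frac{\sqrt{24368938854}}{234} \approx 667.12$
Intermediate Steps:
$p{\left(h \right)} = \frac{2107}{702}$ ($p{\left(h \right)} = 3 - \frac{1}{-235 - 467} = 3 - \frac{1}{-702} = 3 - - \frac{1}{702} = 3 + \frac{1}{702} = \frac{2107}{702}$)
$a = -12240$ ($a = \left(-4\right) 60 \cdot 51 = \left(-240\right) 51 = -12240$)
$\sqrt{432803 - \left(a - p{\left(388 \right)}\right)} = \sqrt{432803 + \left(\frac{2107}{702} - -12240\right)} = \sqrt{432803 + \left(\frac{2107}{702} + 12240\right)} = \sqrt{432803 + \frac{8594587}{702}} = \sqrt{\frac{312422293}{702}} = \frac{\sqrt{24368938854}}{234}$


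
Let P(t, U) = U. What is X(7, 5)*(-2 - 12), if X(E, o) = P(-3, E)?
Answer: -98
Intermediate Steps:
X(E, o) = E
X(7, 5)*(-2 - 12) = 7*(-2 - 12) = 7*(-14) = -98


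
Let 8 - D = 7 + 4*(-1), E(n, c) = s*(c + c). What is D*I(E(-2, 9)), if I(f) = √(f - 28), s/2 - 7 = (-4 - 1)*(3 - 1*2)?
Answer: 10*√11 ≈ 33.166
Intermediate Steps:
s = 4 (s = 14 + 2*((-4 - 1)*(3 - 1*2)) = 14 + 2*(-5*(3 - 2)) = 14 + 2*(-5*1) = 14 + 2*(-5) = 14 - 10 = 4)
E(n, c) = 8*c (E(n, c) = 4*(c + c) = 4*(2*c) = 8*c)
I(f) = √(-28 + f)
D = 5 (D = 8 - (7 + 4*(-1)) = 8 - (7 - 4) = 8 - 1*3 = 8 - 3 = 5)
D*I(E(-2, 9)) = 5*√(-28 + 8*9) = 5*√(-28 + 72) = 5*√44 = 5*(2*√11) = 10*√11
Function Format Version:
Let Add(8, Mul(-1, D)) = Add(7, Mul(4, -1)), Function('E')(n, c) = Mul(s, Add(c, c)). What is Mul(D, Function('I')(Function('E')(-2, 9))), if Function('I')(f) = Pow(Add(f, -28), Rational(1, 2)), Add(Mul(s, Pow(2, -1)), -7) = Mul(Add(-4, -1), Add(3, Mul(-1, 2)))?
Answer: Mul(10, Pow(11, Rational(1, 2))) ≈ 33.166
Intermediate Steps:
s = 4 (s = Add(14, Mul(2, Mul(Add(-4, -1), Add(3, Mul(-1, 2))))) = Add(14, Mul(2, Mul(-5, Add(3, -2)))) = Add(14, Mul(2, Mul(-5, 1))) = Add(14, Mul(2, -5)) = Add(14, -10) = 4)
Function('E')(n, c) = Mul(8, c) (Function('E')(n, c) = Mul(4, Add(c, c)) = Mul(4, Mul(2, c)) = Mul(8, c))
Function('I')(f) = Pow(Add(-28, f), Rational(1, 2))
D = 5 (D = Add(8, Mul(-1, Add(7, Mul(4, -1)))) = Add(8, Mul(-1, Add(7, -4))) = Add(8, Mul(-1, 3)) = Add(8, -3) = 5)
Mul(D, Function('I')(Function('E')(-2, 9))) = Mul(5, Pow(Add(-28, Mul(8, 9)), Rational(1, 2))) = Mul(5, Pow(Add(-28, 72), Rational(1, 2))) = Mul(5, Pow(44, Rational(1, 2))) = Mul(5, Mul(2, Pow(11, Rational(1, 2)))) = Mul(10, Pow(11, Rational(1, 2)))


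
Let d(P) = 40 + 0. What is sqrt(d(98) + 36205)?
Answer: sqrt(36245) ≈ 190.38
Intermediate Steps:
d(P) = 40
sqrt(d(98) + 36205) = sqrt(40 + 36205) = sqrt(36245)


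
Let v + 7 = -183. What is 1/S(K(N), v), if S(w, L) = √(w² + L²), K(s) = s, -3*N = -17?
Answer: 3*√325189/325189 ≈ 0.0052608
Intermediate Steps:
v = -190 (v = -7 - 183 = -190)
N = 17/3 (N = -⅓*(-17) = 17/3 ≈ 5.6667)
S(w, L) = √(L² + w²)
1/S(K(N), v) = 1/(√((-190)² + (17/3)²)) = 1/(√(36100 + 289/9)) = 1/(√(325189/9)) = 1/(√325189/3) = 3*√325189/325189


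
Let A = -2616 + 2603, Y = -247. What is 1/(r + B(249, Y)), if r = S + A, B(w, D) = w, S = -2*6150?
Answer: -1/12064 ≈ -8.2891e-5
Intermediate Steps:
S = -12300
A = -13
r = -12313 (r = -12300 - 13 = -12313)
1/(r + B(249, Y)) = 1/(-12313 + 249) = 1/(-12064) = -1/12064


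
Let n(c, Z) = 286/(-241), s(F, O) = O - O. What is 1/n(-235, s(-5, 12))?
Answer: -241/286 ≈ -0.84266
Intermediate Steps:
s(F, O) = 0
n(c, Z) = -286/241 (n(c, Z) = 286*(-1/241) = -286/241)
1/n(-235, s(-5, 12)) = 1/(-286/241) = -241/286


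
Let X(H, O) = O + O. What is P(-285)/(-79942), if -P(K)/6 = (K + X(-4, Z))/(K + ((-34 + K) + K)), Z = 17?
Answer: 753/35534219 ≈ 2.1191e-5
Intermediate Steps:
X(H, O) = 2*O
P(K) = -6*(34 + K)/(-34 + 3*K) (P(K) = -6*(K + 2*17)/(K + ((-34 + K) + K)) = -6*(K + 34)/(K + (-34 + 2*K)) = -6*(34 + K)/(-34 + 3*K))
P(-285)/(-79942) = (6*(-34 - 1*(-285))/(-34 + 3*(-285)))/(-79942) = (6*(-34 + 285)/(-34 - 855))*(-1/79942) = (6*251/(-889))*(-1/79942) = (6*(-1/889)*251)*(-1/79942) = -1506/889*(-1/79942) = 753/35534219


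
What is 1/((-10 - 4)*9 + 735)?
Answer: 1/609 ≈ 0.0016420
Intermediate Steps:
1/((-10 - 4)*9 + 735) = 1/(-14*9 + 735) = 1/(-126 + 735) = 1/609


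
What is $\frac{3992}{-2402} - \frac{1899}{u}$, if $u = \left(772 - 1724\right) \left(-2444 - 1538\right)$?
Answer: $- \frac{7568845243}{4552827664} \approx -1.6624$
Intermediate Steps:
$u = 3790864$ ($u = \left(-952\right) \left(-3982\right) = 3790864$)
$\frac{3992}{-2402} - \frac{1899}{u} = \frac{3992}{-2402} - \frac{1899}{3790864} = 3992 \left(- \frac{1}{2402}\right) - \frac{1899}{3790864} = - \frac{1996}{1201} - \frac{1899}{3790864} = - \frac{7568845243}{4552827664}$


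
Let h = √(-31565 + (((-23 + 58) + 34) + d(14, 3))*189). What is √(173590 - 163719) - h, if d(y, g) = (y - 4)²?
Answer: √9871 - 2*√94 ≈ 79.962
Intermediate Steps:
d(y, g) = (-4 + y)²
h = 2*√94 (h = √(-31565 + (((-23 + 58) + 34) + (-4 + 14)²)*189) = √(-31565 + ((35 + 34) + 10²)*189) = √(-31565 + (69 + 100)*189) = √(-31565 + 169*189) = √(-31565 + 31941) = √376 = 2*√94 ≈ 19.391)
√(173590 - 163719) - h = √(173590 - 163719) - 2*√94 = √9871 - 2*√94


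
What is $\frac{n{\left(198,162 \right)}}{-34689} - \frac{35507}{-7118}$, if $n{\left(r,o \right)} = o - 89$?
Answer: $\frac{1231182709}{246916302} \approx 4.9862$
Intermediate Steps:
$n{\left(r,o \right)} = -89 + o$ ($n{\left(r,o \right)} = o - 89 = -89 + o$)
$\frac{n{\left(198,162 \right)}}{-34689} - \frac{35507}{-7118} = \frac{-89 + 162}{-34689} - \frac{35507}{-7118} = 73 \left(- \frac{1}{34689}\right) - - \frac{35507}{7118} = - \frac{73}{34689} + \frac{35507}{7118} = \frac{1231182709}{246916302}$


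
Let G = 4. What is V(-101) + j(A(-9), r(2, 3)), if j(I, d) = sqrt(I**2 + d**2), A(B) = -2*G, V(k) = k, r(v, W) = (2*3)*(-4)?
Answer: -101 + 8*sqrt(10) ≈ -75.702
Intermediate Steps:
r(v, W) = -24 (r(v, W) = 6*(-4) = -24)
A(B) = -8 (A(B) = -2*4 = -8)
V(-101) + j(A(-9), r(2, 3)) = -101 + sqrt((-8)**2 + (-24)**2) = -101 + sqrt(64 + 576) = -101 + sqrt(640) = -101 + 8*sqrt(10)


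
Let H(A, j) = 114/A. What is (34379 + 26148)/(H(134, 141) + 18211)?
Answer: 4055309/1220194 ≈ 3.3235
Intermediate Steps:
(34379 + 26148)/(H(134, 141) + 18211) = (34379 + 26148)/(114/134 + 18211) = 60527/(114*(1/134) + 18211) = 60527/(57/67 + 18211) = 60527/(1220194/67) = 60527*(67/1220194) = 4055309/1220194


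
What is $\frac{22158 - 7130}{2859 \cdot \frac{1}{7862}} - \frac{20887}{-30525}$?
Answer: $\frac{400732513037}{9696775} \approx 41326.0$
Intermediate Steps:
$\frac{22158 - 7130}{2859 \cdot \frac{1}{7862}} - \frac{20887}{-30525} = \frac{22158 - 7130}{2859 \cdot \frac{1}{7862}} - - \frac{20887}{30525} = \frac{15028}{\frac{2859}{7862}} + \frac{20887}{30525} = 15028 \cdot \frac{7862}{2859} + \frac{20887}{30525} = \frac{118150136}{2859} + \frac{20887}{30525} = \frac{400732513037}{9696775}$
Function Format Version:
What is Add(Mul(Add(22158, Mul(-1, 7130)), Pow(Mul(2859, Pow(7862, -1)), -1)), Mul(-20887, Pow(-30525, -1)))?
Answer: Rational(400732513037, 9696775) ≈ 41326.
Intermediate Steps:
Add(Mul(Add(22158, Mul(-1, 7130)), Pow(Mul(2859, Pow(7862, -1)), -1)), Mul(-20887, Pow(-30525, -1))) = Add(Mul(Add(22158, -7130), Pow(Mul(2859, Rational(1, 7862)), -1)), Mul(-20887, Rational(-1, 30525))) = Add(Mul(15028, Pow(Rational(2859, 7862), -1)), Rational(20887, 30525)) = Add(Mul(15028, Rational(7862, 2859)), Rational(20887, 30525)) = Add(Rational(118150136, 2859), Rational(20887, 30525)) = Rational(400732513037, 9696775)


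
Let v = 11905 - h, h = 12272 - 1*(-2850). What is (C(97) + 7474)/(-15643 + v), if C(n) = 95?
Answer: -7569/18860 ≈ -0.40133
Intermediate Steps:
h = 15122 (h = 12272 + 2850 = 15122)
v = -3217 (v = 11905 - 1*15122 = 11905 - 15122 = -3217)
(C(97) + 7474)/(-15643 + v) = (95 + 7474)/(-15643 - 3217) = 7569/(-18860) = 7569*(-1/18860) = -7569/18860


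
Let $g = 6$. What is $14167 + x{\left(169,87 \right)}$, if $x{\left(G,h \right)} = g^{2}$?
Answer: $14203$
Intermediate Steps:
$x{\left(G,h \right)} = 36$ ($x{\left(G,h \right)} = 6^{2} = 36$)
$14167 + x{\left(169,87 \right)} = 14167 + 36 = 14203$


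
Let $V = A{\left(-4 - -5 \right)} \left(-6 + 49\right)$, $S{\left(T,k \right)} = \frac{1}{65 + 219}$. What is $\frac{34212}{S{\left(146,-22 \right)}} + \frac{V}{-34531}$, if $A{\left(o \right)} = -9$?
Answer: $\frac{335510378835}{34531} \approx 9.7162 \cdot 10^{6}$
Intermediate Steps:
$S{\left(T,k \right)} = \frac{1}{284}$
$V = -387$ ($V = - 9 \left(-6 + 49\right) = \left(-9\right) 43 = -387$)
$\frac{34212}{S{\left(146,-22 \right)}} + \frac{V}{-34531} = 34212 \frac{1}{\frac{1}{284}} - \frac{387}{-34531} = 34212 \cdot 284 - - \frac{387}{34531} = 9716208 + \frac{387}{34531} = \frac{335510378835}{34531}$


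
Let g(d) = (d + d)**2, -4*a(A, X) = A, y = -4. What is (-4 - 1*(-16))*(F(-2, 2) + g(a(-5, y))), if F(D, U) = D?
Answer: 51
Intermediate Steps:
a(A, X) = -A/4
g(d) = 4*d**2 (g(d) = (2*d)**2 = 4*d**2)
(-4 - 1*(-16))*(F(-2, 2) + g(a(-5, y))) = (-4 - 1*(-16))*(-2 + 4*(-1/4*(-5))**2) = (-4 + 16)*(-2 + 4*(5/4)**2) = 12*(-2 + 4*(25/16)) = 12*(-2 + 25/4) = 12*(17/4) = 51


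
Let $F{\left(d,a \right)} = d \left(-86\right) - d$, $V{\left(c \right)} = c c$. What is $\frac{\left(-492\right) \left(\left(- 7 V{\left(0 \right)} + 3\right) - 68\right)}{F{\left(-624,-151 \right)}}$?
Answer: $\frac{205}{348} \approx 0.58908$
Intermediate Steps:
$V{\left(c \right)} = c^{2}$
$F{\left(d,a \right)} = - 87 d$ ($F{\left(d,a \right)} = - 86 d - d = - 87 d$)
$\frac{\left(-492\right) \left(\left(- 7 V{\left(0 \right)} + 3\right) - 68\right)}{F{\left(-624,-151 \right)}} = \frac{\left(-492\right) \left(\left(- 7 \cdot 0^{2} + 3\right) - 68\right)}{\left(-87\right) \left(-624\right)} = \frac{\left(-492\right) \left(\left(\left(-7\right) 0 + 3\right) - 68\right)}{54288} = - 492 \left(\left(0 + 3\right) - 68\right) \frac{1}{54288} = - 492 \left(3 - 68\right) \frac{1}{54288} = \left(-492\right) \left(-65\right) \frac{1}{54288} = 31980 \cdot \frac{1}{54288} = \frac{205}{348}$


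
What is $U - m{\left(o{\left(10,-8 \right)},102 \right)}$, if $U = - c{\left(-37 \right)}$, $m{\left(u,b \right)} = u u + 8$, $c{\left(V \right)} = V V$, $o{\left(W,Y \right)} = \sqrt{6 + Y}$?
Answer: $-1375$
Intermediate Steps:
$c{\left(V \right)} = V^{2}$
$m{\left(u,b \right)} = 8 + u^{2}$ ($m{\left(u,b \right)} = u^{2} + 8 = 8 + u^{2}$)
$U = -1369$ ($U = - \left(-37\right)^{2} = \left(-1\right) 1369 = -1369$)
$U - m{\left(o{\left(10,-8 \right)},102 \right)} = -1369 - \left(8 + \left(\sqrt{6 - 8}\right)^{2}\right) = -1369 - \left(8 + \left(\sqrt{-2}\right)^{2}\right) = -1369 - \left(8 + \left(i \sqrt{2}\right)^{2}\right) = -1369 - \left(8 - 2\right) = -1369 - 6 = -1375$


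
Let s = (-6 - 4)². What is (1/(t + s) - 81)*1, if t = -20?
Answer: -6479/80 ≈ -80.988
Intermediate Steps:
s = 100 (s = (-10)² = 100)
(1/(t + s) - 81)*1 = (1/(-20 + 100) - 81)*1 = (1/80 - 81)*1 = -6479/80*1 = -6479/80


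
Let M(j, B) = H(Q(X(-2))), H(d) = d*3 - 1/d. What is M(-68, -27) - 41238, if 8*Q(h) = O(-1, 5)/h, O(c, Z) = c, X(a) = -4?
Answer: -1320637/32 ≈ -41270.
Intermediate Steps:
Q(h) = -1/(8*h) (Q(h) = (-1/h)/8 = -1/(8*h))
H(d) = -1/d + 3*d (H(d) = 3*d - 1/d = -1/d + 3*d)
M(j, B) = -1021/32 (M(j, B) = -1/((-⅛/(-4))) + 3*(-⅛/(-4)) = -1/((-⅛*(-¼))) + 3*(-⅛*(-¼)) = -1/1/32 + 3*(1/32) = -1*32 + 3/32 = -32 + 3/32 = -1021/32)
M(-68, -27) - 41238 = -1021/32 - 41238 = -1320637/32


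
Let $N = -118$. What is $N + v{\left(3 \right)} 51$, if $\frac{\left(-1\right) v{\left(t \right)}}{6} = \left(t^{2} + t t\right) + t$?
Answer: $-6544$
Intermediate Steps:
$v{\left(t \right)} = - 12 t^{2} - 6 t$ ($v{\left(t \right)} = - 6 \left(\left(t^{2} + t t\right) + t\right) = - 6 \left(\left(t^{2} + t^{2}\right) + t\right) = - 6 \left(2 t^{2} + t\right) = - 6 \left(t + 2 t^{2}\right) = - 12 t^{2} - 6 t$)
$N + v{\left(3 \right)} 51 = -118 + \left(-6\right) 3 \left(1 + 2 \cdot 3\right) 51 = -118 + \left(-6\right) 3 \left(1 + 6\right) 51 = -118 + \left(-6\right) 3 \cdot 7 \cdot 51 = -118 - 6426 = -6544$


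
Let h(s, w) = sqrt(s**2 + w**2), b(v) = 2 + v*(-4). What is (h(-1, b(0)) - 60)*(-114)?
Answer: 6840 - 114*sqrt(5) ≈ 6585.1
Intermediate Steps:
b(v) = 2 - 4*v
(h(-1, b(0)) - 60)*(-114) = (sqrt((-1)**2 + (2 - 4*0)**2) - 60)*(-114) = (sqrt(1 + (2 + 0)**2) - 60)*(-114) = (sqrt(1 + 2**2) - 60)*(-114) = (sqrt(1 + 4) - 60)*(-114) = (sqrt(5) - 60)*(-114) = (-60 + sqrt(5))*(-114) = 6840 - 114*sqrt(5)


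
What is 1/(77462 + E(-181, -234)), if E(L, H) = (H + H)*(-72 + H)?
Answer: 1/220670 ≈ 4.5317e-6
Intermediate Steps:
E(L, H) = 2*H*(-72 + H) (E(L, H) = (2*H)*(-72 + H) = 2*H*(-72 + H))
1/(77462 + E(-181, -234)) = 1/(77462 + 2*(-234)*(-72 - 234)) = 1/(77462 + 2*(-234)*(-306)) = 1/(77462 + 143208) = 1/220670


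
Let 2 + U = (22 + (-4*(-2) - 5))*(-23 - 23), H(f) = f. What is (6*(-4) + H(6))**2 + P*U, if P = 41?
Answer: -46908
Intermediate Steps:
U = -1152 (U = -2 + (22 + (-4*(-2) - 5))*(-23 - 23) = -2 + (22 + (8 - 5))*(-46) = -2 + (22 + 3)*(-46) = -2 + 25*(-46) = -2 - 1150 = -1152)
(6*(-4) + H(6))**2 + P*U = (6*(-4) + 6)**2 + 41*(-1152) = (-24 + 6)**2 - 47232 = (-18)**2 - 47232 = 324 - 47232 = -46908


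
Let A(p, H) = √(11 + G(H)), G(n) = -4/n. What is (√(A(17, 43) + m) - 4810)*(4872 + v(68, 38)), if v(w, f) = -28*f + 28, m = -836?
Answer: -18451160 + 3836*I*√(1545764 - 43*√20167)/43 ≈ -1.8451e+7 + 1.1069e+5*I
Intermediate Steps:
A(p, H) = √(11 - 4/H)
v(w, f) = 28 - 28*f
(√(A(17, 43) + m) - 4810)*(4872 + v(68, 38)) = (√(√(11 - 4/43) - 836) - 4810)*(4872 + (28 - 28*38)) = (√(√(11 - 4*1/43) - 836) - 4810)*(4872 + (28 - 1064)) = (√(√(11 - 4/43) - 836) - 4810)*(4872 - 1036) = (√(√(469/43) - 836) - 4810)*3836 = (√(√20167/43 - 836) - 4810)*3836 = (√(-836 + √20167/43) - 4810)*3836 = (-4810 + √(-836 + √20167/43))*3836 = -18451160 + 3836*√(-836 + √20167/43)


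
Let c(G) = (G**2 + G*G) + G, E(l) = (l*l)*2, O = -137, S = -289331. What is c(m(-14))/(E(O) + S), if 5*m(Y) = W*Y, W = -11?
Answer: -48202/6294825 ≈ -0.0076574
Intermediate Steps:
E(l) = 2*l**2 (E(l) = l**2*2 = 2*l**2)
m(Y) = -11*Y/5 (m(Y) = (-11*Y)/5 = -11*Y/5)
c(G) = G + 2*G**2 (c(G) = (G**2 + G**2) + G = 2*G**2 + G = G + 2*G**2)
c(m(-14))/(E(O) + S) = ((-11/5*(-14))*(1 + 2*(-11/5*(-14))))/(2*(-137)**2 - 289331) = (154*(1 + 2*(154/5))/5)/(2*18769 - 289331) = (154*(1 + 308/5)/5)/(37538 - 289331) = ((154/5)*(313/5))/(-251793) = (48202/25)*(-1/251793) = -48202/6294825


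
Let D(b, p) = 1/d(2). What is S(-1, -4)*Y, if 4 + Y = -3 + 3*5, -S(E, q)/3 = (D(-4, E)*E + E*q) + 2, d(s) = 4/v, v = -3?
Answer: -162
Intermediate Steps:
d(s) = -4/3 (d(s) = 4/(-3) = 4*(-⅓) = -4/3)
D(b, p) = -¾ (D(b, p) = 1/(-4/3) = -¾)
S(E, q) = -6 + 9*E/4 - 3*E*q (S(E, q) = -3*((-3*E/4 + E*q) + 2) = -3*(2 - 3*E/4 + E*q) = -6 + 9*E/4 - 3*E*q)
Y = 8 (Y = -4 + (-3 + 3*5) = -4 + (-3 + 15) = -4 + 12 = 8)
S(-1, -4)*Y = (-6 + (9/4)*(-1) - 3*(-1)*(-4))*8 = (-6 - 9/4 - 12)*8 = -81/4*8 = -162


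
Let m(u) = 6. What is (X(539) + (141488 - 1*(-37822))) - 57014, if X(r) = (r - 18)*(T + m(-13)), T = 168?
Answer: 212950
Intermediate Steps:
X(r) = -3132 + 174*r (X(r) = (r - 18)*(168 + 6) = (-18 + r)*174 = -3132 + 174*r)
(X(539) + (141488 - 1*(-37822))) - 57014 = ((-3132 + 174*539) + (141488 - 1*(-37822))) - 57014 = ((-3132 + 93786) + (141488 + 37822)) - 57014 = (90654 + 179310) - 57014 = 269964 - 57014 = 212950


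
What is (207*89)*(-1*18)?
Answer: -331614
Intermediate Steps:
(207*89)*(-1*18) = 18423*(-18) = -331614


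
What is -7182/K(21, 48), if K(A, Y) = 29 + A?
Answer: -3591/25 ≈ -143.64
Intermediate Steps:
-7182/K(21, 48) = -7182/(29 + 21) = -7182/50 = -7182*1/50 = -3591/25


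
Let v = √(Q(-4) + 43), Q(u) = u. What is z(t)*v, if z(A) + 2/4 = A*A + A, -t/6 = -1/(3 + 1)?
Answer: 13*√39/4 ≈ 20.296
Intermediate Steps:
v = √39 (v = √(-4 + 43) = √39 ≈ 6.2450)
t = 3/2 (t = -(-6)/(3 + 1) = -(-6)/4 = -6*(-¼) = 3/2 ≈ 1.5000)
z(A) = -½ + A + A² (z(A) = -½ + (A*A + A) = -½ + (A² + A) = -½ + (A + A²) = -½ + A + A²)
z(t)*v = (-½ + 3/2 + (3/2)²)*√39 = (-½ + 3/2 + 9/4)*√39 = 13*√39/4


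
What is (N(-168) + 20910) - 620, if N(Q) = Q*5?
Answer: 19450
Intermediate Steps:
N(Q) = 5*Q
(N(-168) + 20910) - 620 = (5*(-168) + 20910) - 620 = (-840 + 20910) - 620 = 20070 - 620 = 19450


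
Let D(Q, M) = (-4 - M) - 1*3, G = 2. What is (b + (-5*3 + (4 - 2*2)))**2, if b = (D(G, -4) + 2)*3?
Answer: 324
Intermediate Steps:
D(Q, M) = -7 - M (D(Q, M) = (-4 - M) - 3 = -7 - M)
b = -3 (b = ((-7 - 1*(-4)) + 2)*3 = ((-7 + 4) + 2)*3 = (-3 + 2)*3 = -1*3 = -3)
(b + (-5*3 + (4 - 2*2)))**2 = (-3 + (-5*3 + (4 - 2*2)))**2 = (-3 + (-15 + (4 - 4)))**2 = (-3 + (-15 + 0))**2 = (-3 - 15)**2 = (-18)**2 = 324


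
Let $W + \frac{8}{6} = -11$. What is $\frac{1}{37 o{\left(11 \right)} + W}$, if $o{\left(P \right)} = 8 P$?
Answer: $\frac{3}{9731} \approx 0.00030829$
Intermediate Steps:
$W = - \frac{37}{3}$ ($W = - \frac{4}{3} - 11 = - \frac{37}{3} \approx -12.333$)
$\frac{1}{37 o{\left(11 \right)} + W} = \frac{1}{37 \cdot 8 \cdot 11 - \frac{37}{3}} = \frac{1}{37 \cdot 88 - \frac{37}{3}} = \frac{1}{3256 - \frac{37}{3}} = \frac{1}{\frac{9731}{3}} = \frac{3}{9731}$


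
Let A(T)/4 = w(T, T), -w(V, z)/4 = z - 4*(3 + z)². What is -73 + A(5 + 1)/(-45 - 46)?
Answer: -11731/91 ≈ -128.91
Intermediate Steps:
w(V, z) = -4*z + 16*(3 + z)² (w(V, z) = -4*(z - 4*(3 + z)²) = -4*z + 16*(3 + z)²)
A(T) = -16*T + 64*(3 + T)² (A(T) = 4*(-4*T + 16*(3 + T)²) = -16*T + 64*(3 + T)²)
-73 + A(5 + 1)/(-45 - 46) = -73 + (-16*(5 + 1) + 64*(3 + (5 + 1))²)/(-45 - 46) = -73 + (-16*6 + 64*(3 + 6)²)/(-91) = -73 + (-96 + 64*9²)*(-1/91) = -73 + (-96 + 64*81)*(-1/91) = -73 + (-96 + 5184)*(-1/91) = -73 + 5088*(-1/91) = -73 - 5088/91 = -11731/91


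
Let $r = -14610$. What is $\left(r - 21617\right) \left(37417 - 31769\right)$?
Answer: $-204610096$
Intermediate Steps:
$\left(r - 21617\right) \left(37417 - 31769\right) = \left(-14610 - 21617\right) \left(37417 - 31769\right) = \left(-36227\right) 5648 = -204610096$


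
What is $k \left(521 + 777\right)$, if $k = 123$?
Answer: $159654$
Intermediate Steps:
$k \left(521 + 777\right) = 123 \left(521 + 777\right) = 123 \cdot 1298 = 159654$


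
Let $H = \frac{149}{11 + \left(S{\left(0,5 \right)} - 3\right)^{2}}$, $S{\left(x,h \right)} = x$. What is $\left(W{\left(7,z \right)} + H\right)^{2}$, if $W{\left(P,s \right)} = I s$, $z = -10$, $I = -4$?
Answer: $\frac{900601}{400} \approx 2251.5$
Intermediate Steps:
$W{\left(P,s \right)} = - 4 s$
$H = \frac{149}{20}$ ($H = \frac{149}{11 + \left(0 - 3\right)^{2}} = \frac{149}{11 + \left(-3\right)^{2}} = \frac{149}{11 + 9} = \frac{149}{20} \approx 7.45$)
$\left(W{\left(7,z \right)} + H\right)^{2} = \left(\left(-4\right) \left(-10\right) + \frac{149}{20}\right)^{2} = \left(40 + \frac{149}{20}\right)^{2} = \left(\frac{949}{20}\right)^{2} = \frac{900601}{400}$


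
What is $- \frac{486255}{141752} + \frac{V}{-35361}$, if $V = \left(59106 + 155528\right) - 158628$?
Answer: $- \frac{25133425567}{5012492472} \approx -5.0142$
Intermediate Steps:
$V = 56006$ ($V = 214634 - 158628 = 56006$)
$- \frac{486255}{141752} + \frac{V}{-35361} = - \frac{486255}{141752} + \frac{56006}{-35361} = \left(-486255\right) \frac{1}{141752} + 56006 \left(- \frac{1}{35361}\right) = - \frac{486255}{141752} - \frac{56006}{35361} = - \frac{25133425567}{5012492472}$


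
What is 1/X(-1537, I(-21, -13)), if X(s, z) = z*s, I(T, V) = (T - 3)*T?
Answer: -1/774648 ≈ -1.2909e-6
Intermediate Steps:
I(T, V) = T*(-3 + T) (I(T, V) = (-3 + T)*T = T*(-3 + T))
X(s, z) = s*z
1/X(-1537, I(-21, -13)) = 1/(-(-32277)*(-3 - 21)) = 1/(-(-32277)*(-24)) = 1/(-1537*504) = 1/(-774648) = -1/774648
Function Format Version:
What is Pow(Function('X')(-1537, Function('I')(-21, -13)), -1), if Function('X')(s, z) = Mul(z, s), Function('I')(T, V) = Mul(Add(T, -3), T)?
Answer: Rational(-1, 774648) ≈ -1.2909e-6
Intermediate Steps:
Function('I')(T, V) = Mul(T, Add(-3, T)) (Function('I')(T, V) = Mul(Add(-3, T), T) = Mul(T, Add(-3, T)))
Function('X')(s, z) = Mul(s, z)
Pow(Function('X')(-1537, Function('I')(-21, -13)), -1) = Pow(Mul(-1537, Mul(-21, Add(-3, -21))), -1) = Pow(Mul(-1537, Mul(-21, -24)), -1) = Pow(Mul(-1537, 504), -1) = Pow(-774648, -1) = Rational(-1, 774648)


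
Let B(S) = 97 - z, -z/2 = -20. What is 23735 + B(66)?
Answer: 23792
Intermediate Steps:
z = 40 (z = -2*(-20) = 40)
B(S) = 57 (B(S) = 97 - 1*40 = 97 - 40 = 57)
23735 + B(66) = 23735 + 57 = 23792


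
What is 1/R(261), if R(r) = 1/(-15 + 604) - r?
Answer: -589/153728 ≈ -0.0038314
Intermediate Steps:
R(r) = 1/589 - r
1/R(261) = 1/(1/589 - 1*261) = 1/(1/589 - 261) = 1/(-153728/589) = -589/153728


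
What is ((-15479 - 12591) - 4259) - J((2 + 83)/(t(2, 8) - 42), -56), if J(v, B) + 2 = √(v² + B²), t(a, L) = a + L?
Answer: -32327 - √3218489/32 ≈ -32383.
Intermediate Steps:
t(a, L) = L + a
J(v, B) = -2 + √(B² + v²) (J(v, B) = -2 + √(v² + B²) = -2 + √(B² + v²))
((-15479 - 12591) - 4259) - J((2 + 83)/(t(2, 8) - 42), -56) = ((-15479 - 12591) - 4259) - (-2 + √((-56)² + ((2 + 83)/((8 + 2) - 42))²)) = (-28070 - 4259) - (-2 + √(3136 + (85/(10 - 42))²)) = -32329 - (-2 + √(3136 + (85/(-32))²)) = -32329 - (-2 + √(3136 + (85*(-1/32))²)) = -32329 - (-2 + √(3136 + (-85/32)²)) = -32329 - (-2 + √(3136 + 7225/1024)) = -32329 - (-2 + √(3218489/1024)) = -32329 - (-2 + √3218489/32) = -32329 + (2 - √3218489/32) = -32327 - √3218489/32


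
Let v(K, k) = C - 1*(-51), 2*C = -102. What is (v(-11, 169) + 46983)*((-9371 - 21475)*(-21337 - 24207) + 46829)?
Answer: 66006278241099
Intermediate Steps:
C = -51 (C = (½)*(-102) = -51)
v(K, k) = 0 (v(K, k) = -51 - 1*(-51) = -51 + 51 = 0)
(v(-11, 169) + 46983)*((-9371 - 21475)*(-21337 - 24207) + 46829) = (0 + 46983)*((-9371 - 21475)*(-21337 - 24207) + 46829) = 46983*(-30846*(-45544) + 46829) = 46983*(1404850224 + 46829) = 46983*1404897053 = 66006278241099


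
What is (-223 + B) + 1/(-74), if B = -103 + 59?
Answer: -19759/74 ≈ -267.01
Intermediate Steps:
B = -44
(-223 + B) + 1/(-74) = (-223 - 44) + 1/(-74) = -267 - 1/74 = -19759/74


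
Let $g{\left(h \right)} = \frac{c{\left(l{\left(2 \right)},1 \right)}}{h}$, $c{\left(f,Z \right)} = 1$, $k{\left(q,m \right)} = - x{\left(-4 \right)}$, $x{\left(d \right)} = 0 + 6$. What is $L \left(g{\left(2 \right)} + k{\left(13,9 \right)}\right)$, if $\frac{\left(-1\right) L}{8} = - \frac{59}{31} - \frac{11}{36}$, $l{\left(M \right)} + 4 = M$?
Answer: $- \frac{27115}{279} \approx -97.186$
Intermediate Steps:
$x{\left(d \right)} = 6$
$l{\left(M \right)} = -4 + M$
$k{\left(q,m \right)} = -6$ ($k{\left(q,m \right)} = \left(-1\right) 6 = -6$)
$g{\left(h \right)} = \frac{1}{h}$ ($g{\left(h \right)} = 1 \frac{1}{h} = \frac{1}{h}$)
$L = \frac{4930}{279}$ ($L = - 8 \left(- \frac{59}{31} - \frac{11}{36}\right) = \left(-8\right) \left(- \frac{2465}{1116}\right) = \frac{4930}{279} \approx 17.67$)
$L \left(g{\left(2 \right)} + k{\left(13,9 \right)}\right) = \frac{4930 \left(\frac{1}{2} - 6\right)}{279} = \frac{4930}{279} \left(- \frac{11}{2}\right) = - \frac{27115}{279}$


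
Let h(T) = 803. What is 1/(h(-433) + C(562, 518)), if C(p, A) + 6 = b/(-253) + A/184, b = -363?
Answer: 4/3205 ≈ 0.0012481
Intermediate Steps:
C(p, A) = -105/23 + A/184 (C(p, A) = -6 + (-363/(-253) + A/184) = -6 + (-363*(-1/253) + A*(1/184)) = -6 + (33/23 + A/184) = -105/23 + A/184)
1/(h(-433) + C(562, 518)) = 1/(803 + (-105/23 + (1/184)*518)) = 1/(803 + (-105/23 + 259/92)) = 1/(803 - 7/4) = 1/(3205/4) = 4/3205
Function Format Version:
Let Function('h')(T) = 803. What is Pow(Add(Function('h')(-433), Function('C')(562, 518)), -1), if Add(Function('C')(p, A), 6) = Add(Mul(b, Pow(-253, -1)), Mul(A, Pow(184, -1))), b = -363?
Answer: Rational(4, 3205) ≈ 0.0012481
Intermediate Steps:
Function('C')(p, A) = Add(Rational(-105, 23), Mul(Rational(1, 184), A)) (Function('C')(p, A) = Add(-6, Add(Mul(-363, Pow(-253, -1)), Mul(A, Pow(184, -1)))) = Add(-6, Add(Mul(-363, Rational(-1, 253)), Mul(A, Rational(1, 184)))) = Add(-6, Add(Rational(33, 23), Mul(Rational(1, 184), A))) = Add(Rational(-105, 23), Mul(Rational(1, 184), A)))
Pow(Add(Function('h')(-433), Function('C')(562, 518)), -1) = Pow(Add(803, Add(Rational(-105, 23), Mul(Rational(1, 184), 518))), -1) = Pow(Add(803, Add(Rational(-105, 23), Rational(259, 92))), -1) = Pow(Add(803, Rational(-7, 4)), -1) = Pow(Rational(3205, 4), -1) = Rational(4, 3205)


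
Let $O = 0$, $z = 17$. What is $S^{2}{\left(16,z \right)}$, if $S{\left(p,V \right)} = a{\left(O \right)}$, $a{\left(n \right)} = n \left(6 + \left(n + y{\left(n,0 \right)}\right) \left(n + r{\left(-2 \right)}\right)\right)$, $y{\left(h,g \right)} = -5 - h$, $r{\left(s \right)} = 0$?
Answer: $0$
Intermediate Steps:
$a{\left(n \right)} = n \left(6 - 5 n\right)$ ($a{\left(n \right)} = n \left(6 + \left(n - \left(5 + n\right)\right) \left(n + 0\right)\right) = n \left(6 - 5 n\right)$)
$S{\left(p,V \right)} = 0$ ($S{\left(p,V \right)} = 0 \left(6 - 0\right) = 0 \left(6 + 0\right) = 0 \cdot 6 = 0$)
$S^{2}{\left(16,z \right)} = 0^{2} = 0$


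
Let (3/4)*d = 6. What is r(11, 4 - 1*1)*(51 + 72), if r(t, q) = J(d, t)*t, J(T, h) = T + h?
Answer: 25707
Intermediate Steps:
d = 8 (d = (4/3)*6 = 8)
r(t, q) = t*(8 + t) (r(t, q) = (8 + t)*t = t*(8 + t))
r(11, 4 - 1*1)*(51 + 72) = (11*(8 + 11))*(51 + 72) = (11*19)*123 = 209*123 = 25707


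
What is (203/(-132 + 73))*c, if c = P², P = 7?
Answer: -9947/59 ≈ -168.59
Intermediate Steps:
c = 49 (c = 7² = 49)
(203/(-132 + 73))*c = (203/(-132 + 73))*49 = (203/(-59))*49 = (203*(-1/59))*49 = -203/59*49 = -9947/59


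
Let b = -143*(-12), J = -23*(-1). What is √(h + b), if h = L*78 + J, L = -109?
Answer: I*√6763 ≈ 82.237*I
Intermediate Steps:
J = 23
b = 1716
h = -8479 (h = -109*78 + 23 = -8502 + 23 = -8479)
√(h + b) = √(-8479 + 1716) = √(-6763) = I*√6763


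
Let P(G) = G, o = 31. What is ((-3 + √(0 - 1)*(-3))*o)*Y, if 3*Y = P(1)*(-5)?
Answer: 155 + 155*I ≈ 155.0 + 155.0*I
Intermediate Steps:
Y = -5/3 (Y = (1*(-5))/3 = (⅓)*(-5) = -5/3 ≈ -1.6667)
((-3 + √(0 - 1)*(-3))*o)*Y = ((-3 + √(0 - 1)*(-3))*31)*(-5/3) = ((-3 + √(-1)*(-3))*31)*(-5/3) = ((-3 + I*(-3))*31)*(-5/3) = ((-3 - 3*I)*31)*(-5/3) = (-93 - 93*I)*(-5/3) = 155 + 155*I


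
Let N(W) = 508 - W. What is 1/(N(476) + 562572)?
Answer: 1/562604 ≈ 1.7774e-6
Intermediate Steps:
1/(N(476) + 562572) = 1/((508 - 1*476) + 562572) = 1/((508 - 476) + 562572) = 1/(32 + 562572) = 1/562604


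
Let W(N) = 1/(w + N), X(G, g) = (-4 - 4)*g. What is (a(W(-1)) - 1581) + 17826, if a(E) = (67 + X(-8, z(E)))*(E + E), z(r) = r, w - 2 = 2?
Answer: 146591/9 ≈ 16288.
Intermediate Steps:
w = 4 (w = 2 + 2 = 4)
X(G, g) = -8*g
W(N) = 1/(4 + N)
a(E) = 2*E*(67 - 8*E) (a(E) = (67 - 8*E)*(E + E) = (67 - 8*E)*(2*E) = 2*E*(67 - 8*E))
(a(W(-1)) - 1581) + 17826 = (2*(67 - 8/(4 - 1))/(4 - 1) - 1581) + 17826 = (2*(67 - 8/3)/3 - 1581) + 17826 = (2*(⅓)*(67 - 8*⅓) - 1581) + 17826 = (2*(⅓)*(67 - 8/3) - 1581) + 17826 = (2*(⅓)*(193/3) - 1581) + 17826 = (386/9 - 1581) + 17826 = -13843/9 + 17826 = 146591/9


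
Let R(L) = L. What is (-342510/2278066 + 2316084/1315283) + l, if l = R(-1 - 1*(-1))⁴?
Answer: 344692473801/214021534477 ≈ 1.6105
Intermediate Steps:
l = 0 (l = (-1 - 1*(-1))⁴ = (-1 + 1)⁴ = 0⁴ = 0)
(-342510/2278066 + 2316084/1315283) + l = (-342510/2278066 + 2316084/1315283) + 0 = (-342510*1/2278066 + 2316084*(1/1315283)) + 0 = (-24465/162719 + 2316084/1315283) + 0 = 344692473801/214021534477 + 0 = 344692473801/214021534477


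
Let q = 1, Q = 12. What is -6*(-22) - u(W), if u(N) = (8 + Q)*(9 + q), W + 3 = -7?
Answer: -68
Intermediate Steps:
W = -10 (W = -3 - 7 = -10)
u(N) = 200 (u(N) = (8 + 12)*(9 + 1) = 20*10 = 200)
-6*(-22) - u(W) = -6*(-22) - 1*200 = 132 - 200 = -68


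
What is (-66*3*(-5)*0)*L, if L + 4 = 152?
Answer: 0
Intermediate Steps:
L = 148 (L = -4 + 152 = 148)
(-66*3*(-5)*0)*L = -66*3*(-5)*0*148 = -(-990)*0*148 = -66*0*148 = 0*148 = 0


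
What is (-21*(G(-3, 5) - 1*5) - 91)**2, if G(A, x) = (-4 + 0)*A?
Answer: 56644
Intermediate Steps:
G(A, x) = -4*A
(-21*(G(-3, 5) - 1*5) - 91)**2 = (-21*(-4*(-3) - 1*5) - 91)**2 = (-21*(12 - 5) - 91)**2 = (-21*7 - 91)**2 = (-147 - 91)**2 = (-238)**2 = 56644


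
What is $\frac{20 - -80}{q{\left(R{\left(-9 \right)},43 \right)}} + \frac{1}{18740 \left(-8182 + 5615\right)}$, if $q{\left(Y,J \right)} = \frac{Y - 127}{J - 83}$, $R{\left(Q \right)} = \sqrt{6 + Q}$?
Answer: $\frac{6109408655967}{194009804140} + \frac{1000 i \sqrt{3}}{4033} \approx 31.49 + 0.42947 i$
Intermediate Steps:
$q{\left(Y,J \right)} = \frac{-127 + Y}{-83 + J}$
$\frac{20 - -80}{q{\left(R{\left(-9 \right)},43 \right)}} + \frac{1}{18740 \left(-8182 + 5615\right)} = \frac{20 - -80}{\frac{1}{-83 + 43} \left(-127 + \sqrt{6 - 9}\right)} + \frac{1}{18740 \left(-8182 + 5615\right)} = \frac{20 + 80}{\frac{1}{-40} \left(-127 + \sqrt{-3}\right)} + \frac{1}{18740 \left(-2567\right)} = \frac{100}{\left(- \frac{1}{40}\right) \left(-127 + i \sqrt{3}\right)} + \frac{1}{18740} \left(- \frac{1}{2567}\right) = \frac{100}{\frac{127}{40} - \frac{i \sqrt{3}}{40}} - \frac{1}{48105580} = - \frac{1}{48105580} + \frac{100}{\frac{127}{40} - \frac{i \sqrt{3}}{40}}$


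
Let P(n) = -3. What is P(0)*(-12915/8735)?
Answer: 7749/1747 ≈ 4.4356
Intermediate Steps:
P(0)*(-12915/8735) = -(-38745)/8735 = -3*(-2583/1747) = 7749/1747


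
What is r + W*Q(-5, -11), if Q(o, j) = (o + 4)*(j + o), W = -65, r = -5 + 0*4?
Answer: -1045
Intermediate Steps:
r = -5 (r = -5 + 0 = -5)
Q(o, j) = (4 + o)*(j + o)
r + W*Q(-5, -11) = -5 - 65*((-5)**2 + 4*(-11) + 4*(-5) - 11*(-5)) = -5 - 65*(25 - 44 - 20 + 55) = -5 - 65*16 = -5 - 1040 = -1045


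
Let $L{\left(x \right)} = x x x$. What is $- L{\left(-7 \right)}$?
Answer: $343$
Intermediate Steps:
$L{\left(x \right)} = x^{3}$ ($L{\left(x \right)} = x^{2} x = x^{3}$)
$- L{\left(-7 \right)} = - \left(-7\right)^{3} = \left(-1\right) \left(-343\right) = 343$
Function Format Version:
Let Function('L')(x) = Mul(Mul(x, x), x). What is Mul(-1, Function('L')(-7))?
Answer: 343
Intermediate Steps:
Function('L')(x) = Pow(x, 3) (Function('L')(x) = Mul(Pow(x, 2), x) = Pow(x, 3))
Mul(-1, Function('L')(-7)) = Mul(-1, Pow(-7, 3)) = Mul(-1, -343) = 343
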